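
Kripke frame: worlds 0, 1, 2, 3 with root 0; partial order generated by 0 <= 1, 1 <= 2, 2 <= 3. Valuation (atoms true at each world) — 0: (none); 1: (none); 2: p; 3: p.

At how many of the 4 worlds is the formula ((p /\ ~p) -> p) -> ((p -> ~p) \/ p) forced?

2

0: does not force it — 0 ||-/- ((p /\ ~p) -> p) -> ((p -> ~p) \/ p): already at 0 itself, 0 ||- (p /\ ~p) -> p but 0 ||-/- (p -> ~p) \/ p.
1: does not force it — 1 ||-/- ((p /\ ~p) -> p) -> ((p -> ~p) \/ p): already at 1 itself, 1 ||- (p /\ ~p) -> p but 1 ||-/- (p -> ~p) \/ p.
2: forces it.
3: forces it.
Worlds forcing the formula: {2, 3}.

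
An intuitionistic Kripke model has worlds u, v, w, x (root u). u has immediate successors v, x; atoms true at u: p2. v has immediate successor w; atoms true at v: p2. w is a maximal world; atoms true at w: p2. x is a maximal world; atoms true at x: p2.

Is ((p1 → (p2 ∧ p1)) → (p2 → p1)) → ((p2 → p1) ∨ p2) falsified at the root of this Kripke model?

No

u ⊩ ((p1 → (p2 ∧ p1)) → (p2 → p1)) → ((p2 → p1) ∨ p2) vacuously: no world accessible from u forces the antecedent (p1 → (p2 ∧ p1)) → (p2 → p1).
So the root u forces ((p1 → (p2 ∧ p1)) → (p2 → p1)) → ((p2 → p1) ∨ p2); the model is not a countermodel.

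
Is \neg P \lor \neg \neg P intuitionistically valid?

This is the weak law of excluded middle, which is not intuitionistically valid.
A Kripke countermodel: worlds w0, w1, w2; order generated by w0 \le w1, w0 \le w2; atoms true at each world — w0:{}; w1:{P}; w2:{}.
w0 \nVdash \neg P \lor \neg \neg P: neither disjunct is forced at w0.
w0 \nVdash \neg P since w1 is accessible from w0 and w1 \Vdash P.
So the root w0 does not force the formula.

No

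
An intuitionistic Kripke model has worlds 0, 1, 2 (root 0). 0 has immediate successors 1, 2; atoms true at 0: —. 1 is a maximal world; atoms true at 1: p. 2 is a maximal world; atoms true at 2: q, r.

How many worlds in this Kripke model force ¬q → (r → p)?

3

0: forces it.
1: forces it.
2: forces it.
Worlds forcing the formula: {0, 1, 2}.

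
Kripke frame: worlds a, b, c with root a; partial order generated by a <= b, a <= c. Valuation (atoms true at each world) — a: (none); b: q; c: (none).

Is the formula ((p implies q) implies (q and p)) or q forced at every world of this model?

Not every world: a does not force ((p implies q) implies (q and p)) or q.
a does not force ((p implies q) implies (q and p)) or q: neither disjunct is forced at a.
a does not force (p implies q) implies (q and p): already at a itself, a forces p implies q but a does not force q and p.

No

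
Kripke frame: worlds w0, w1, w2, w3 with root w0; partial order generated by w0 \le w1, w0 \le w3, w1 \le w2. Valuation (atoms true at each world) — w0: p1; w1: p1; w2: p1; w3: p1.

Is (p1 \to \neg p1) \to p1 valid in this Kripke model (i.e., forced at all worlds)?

w0 \Vdash (p1 \to \neg p1) \to p1 vacuously: no world accessible from w0 forces the antecedent p1 \to \neg p1.
Since the root w0 forces (p1 \to \neg p1) \to p1 and forcing is persistent (monotone upward), every world forces it.

Yes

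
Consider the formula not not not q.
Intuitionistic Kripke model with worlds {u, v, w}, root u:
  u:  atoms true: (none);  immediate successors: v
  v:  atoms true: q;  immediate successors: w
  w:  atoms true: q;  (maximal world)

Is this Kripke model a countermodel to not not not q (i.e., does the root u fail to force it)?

u does not force not not not q since u is accessible from u and u forces not not q.
u forces not not q: no world accessible from u forces not q.
So the root u does not force not not not q; the model is a countermodel.

Yes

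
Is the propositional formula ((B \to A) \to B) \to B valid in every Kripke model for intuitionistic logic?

No

This is Peirce's law, which is not intuitionistically valid.
A Kripke countermodel: worlds 0, 1; order generated by 0 \le 1; atoms true at each world — 0:{}; 1:{B}.
0 \nVdash ((B \to A) \to B) \to B: already at 0 itself, 0 \Vdash (B \to A) \to B but 0 \nVdash B.
0 lacks atom B, so 0 \nVdash B.
So the root 0 does not force the formula.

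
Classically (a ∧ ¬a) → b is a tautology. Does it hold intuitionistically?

This is an instance of ex falso quodlibet, which is intuitionistically derivable.
No world can force both a and ¬a, so the antecedent a ∧ ¬a is never forced and the implication holds vacuously at every world.

Yes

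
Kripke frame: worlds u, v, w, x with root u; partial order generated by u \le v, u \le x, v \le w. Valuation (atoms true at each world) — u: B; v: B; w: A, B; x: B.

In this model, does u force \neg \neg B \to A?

No

u \nVdash \neg \neg B \to A: already at u itself, u \Vdash \neg \neg B but u \nVdash A.
u lacks atom A, so u \nVdash A.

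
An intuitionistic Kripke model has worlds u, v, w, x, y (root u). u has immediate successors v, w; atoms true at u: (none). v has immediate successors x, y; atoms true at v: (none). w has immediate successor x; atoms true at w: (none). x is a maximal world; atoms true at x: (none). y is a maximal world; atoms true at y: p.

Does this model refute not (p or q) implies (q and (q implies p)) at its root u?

Yes

u does not force not (p or q) implies (q and (q implies p)): at the accessible world w, w forces not (p or q) but w does not force q and (q implies p).
w does not force q and (q implies p) since w fails q.
So the root u does not force not (p or q) implies (q and (q implies p)); the model is a countermodel.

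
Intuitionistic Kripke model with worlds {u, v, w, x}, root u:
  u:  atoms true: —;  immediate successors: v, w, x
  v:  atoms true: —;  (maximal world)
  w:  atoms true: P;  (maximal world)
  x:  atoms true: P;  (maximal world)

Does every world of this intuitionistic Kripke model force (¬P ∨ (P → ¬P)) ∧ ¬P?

No

Not every world: u ⊮ (¬P ∨ (P → ¬P)) ∧ ¬P.
u ⊮ (¬P ∨ (P → ¬P)) ∧ ¬P since u fails ¬P ∨ (P → ¬P).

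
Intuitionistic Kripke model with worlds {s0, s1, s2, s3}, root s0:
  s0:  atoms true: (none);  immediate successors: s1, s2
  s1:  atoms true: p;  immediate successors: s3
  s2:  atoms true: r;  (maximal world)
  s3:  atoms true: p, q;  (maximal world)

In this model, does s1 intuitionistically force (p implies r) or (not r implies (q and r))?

s1 does not force (p implies r) or (not r implies (q and r)): neither disjunct is forced at s1.
s1 does not force p implies r: already at s1 itself, s1 forces p but s1 does not force r.
s1 lacks atom r, so s1 does not force r.

No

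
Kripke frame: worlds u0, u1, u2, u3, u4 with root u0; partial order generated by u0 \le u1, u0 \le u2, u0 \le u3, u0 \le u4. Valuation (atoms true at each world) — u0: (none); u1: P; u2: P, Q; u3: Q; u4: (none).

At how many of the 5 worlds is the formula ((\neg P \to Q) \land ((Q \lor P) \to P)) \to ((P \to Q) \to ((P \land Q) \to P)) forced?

u0: forces it.
u1: forces it.
u2: forces it.
u3: forces it.
u4: forces it.
Worlds forcing the formula: {u0, u1, u2, u3, u4}.

5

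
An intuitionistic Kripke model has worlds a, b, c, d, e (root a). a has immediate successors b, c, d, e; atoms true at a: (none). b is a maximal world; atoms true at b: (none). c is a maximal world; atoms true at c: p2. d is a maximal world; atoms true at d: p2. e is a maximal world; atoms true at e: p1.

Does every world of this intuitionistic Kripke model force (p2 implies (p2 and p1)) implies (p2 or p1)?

No

Not every world: a does not force (p2 implies (p2 and p1)) implies (p2 or p1).
a does not force (p2 implies (p2 and p1)) implies (p2 or p1): at the accessible world b, b forces p2 implies (p2 and p1) but b does not force p2 or p1.
b does not force p2 or p1: neither disjunct is forced at b.
b lacks atom p2, so b does not force p2.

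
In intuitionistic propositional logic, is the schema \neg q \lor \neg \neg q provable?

No

This is the weak law of excluded middle, which is not intuitionistically valid.
A Kripke countermodel: worlds w0, w1, w2; order generated by w0 \le w1, w0 \le w2; atoms true at each world — w0:{}; w1:{q}; w2:{}.
w0 \nVdash \neg q \lor \neg \neg q: neither disjunct is forced at w0.
w0 \nVdash \neg q since w1 is accessible from w0 and w1 \Vdash q.
So the root w0 does not force the formula.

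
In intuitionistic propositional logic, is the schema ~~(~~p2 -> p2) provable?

This is the double negation of double-negation elimination, which is intuitionistically derivable.
By Glivenko's theorem the double negation of any classical propositional tautology is intuitionistically provable; ~~p2 -> p2 is classically a tautology.

Yes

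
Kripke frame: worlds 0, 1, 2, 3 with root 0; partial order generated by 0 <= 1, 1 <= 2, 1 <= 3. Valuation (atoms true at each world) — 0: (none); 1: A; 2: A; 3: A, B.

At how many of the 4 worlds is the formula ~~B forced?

1

0: does not force it — 0 ||-/- ~~B since 2 is accessible from 0 and 2 ||- ~B.
1: does not force it — 1 ||-/- ~~B since 2 is accessible from 1 and 2 ||- ~B.
2: does not force it.
3: forces it.
Worlds forcing the formula: {3}.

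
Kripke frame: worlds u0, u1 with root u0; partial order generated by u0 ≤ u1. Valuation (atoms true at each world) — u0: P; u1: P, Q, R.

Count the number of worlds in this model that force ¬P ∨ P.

u0: forces it.
u1: forces it.
Worlds forcing the formula: {u0, u1}.

2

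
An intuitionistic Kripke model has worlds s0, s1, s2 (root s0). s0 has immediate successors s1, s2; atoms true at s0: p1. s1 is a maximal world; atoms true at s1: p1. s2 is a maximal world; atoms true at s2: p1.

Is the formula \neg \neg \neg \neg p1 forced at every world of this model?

Yes

s0 \Vdash \neg \neg \neg \neg p1: no world accessible from s0 forces \neg \neg \neg p1.
Since the root s0 forces \neg \neg \neg \neg p1 and forcing is persistent (monotone upward), every world forces it.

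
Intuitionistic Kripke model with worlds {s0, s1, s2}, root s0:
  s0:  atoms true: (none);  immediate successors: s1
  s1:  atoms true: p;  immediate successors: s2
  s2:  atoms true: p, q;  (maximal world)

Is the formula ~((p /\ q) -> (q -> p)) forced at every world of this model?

No

Not every world: s0 ||-/- ~((p /\ q) -> (q -> p)).
s0 ||-/- ~((p /\ q) -> (q -> p)) since s0 is accessible from s0 and s0 ||- (p /\ q) -> (q -> p).
s0 ||- (p /\ q) -> (q -> p): every world accessible from s0 that forces p /\ q (namely s2) also forces q -> p.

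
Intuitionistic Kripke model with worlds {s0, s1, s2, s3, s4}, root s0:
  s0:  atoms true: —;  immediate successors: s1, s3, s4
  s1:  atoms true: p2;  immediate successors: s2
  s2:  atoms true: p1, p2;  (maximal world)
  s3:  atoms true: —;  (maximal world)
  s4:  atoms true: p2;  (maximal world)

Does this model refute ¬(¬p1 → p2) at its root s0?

Yes

s0 ⊮ ¬(¬p1 → p2) since s1 is accessible from s0 and s1 ⊩ ¬p1 → p2.
s1 ⊩ ¬p1 → p2 vacuously: no world accessible from s1 forces the antecedent ¬p1.
So the root s0 does not force ¬(¬p1 → p2); the model is a countermodel.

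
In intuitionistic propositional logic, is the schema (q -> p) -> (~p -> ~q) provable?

This is the forward direction of contraposition, which is intuitionistically derivable.
Assume q -> p and ~p. If q held then p would follow, contradicting ~p; so ~q.

Yes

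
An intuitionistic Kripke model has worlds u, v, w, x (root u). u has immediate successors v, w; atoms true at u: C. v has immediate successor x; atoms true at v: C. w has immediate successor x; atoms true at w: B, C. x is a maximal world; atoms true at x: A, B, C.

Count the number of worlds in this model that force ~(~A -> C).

u: does not force it — u ||-/- ~(~A -> C) since u is accessible from u and u ||- ~A -> C.
v: does not force it.
w: does not force it.
x: does not force it.
Worlds forcing the formula: { }.

0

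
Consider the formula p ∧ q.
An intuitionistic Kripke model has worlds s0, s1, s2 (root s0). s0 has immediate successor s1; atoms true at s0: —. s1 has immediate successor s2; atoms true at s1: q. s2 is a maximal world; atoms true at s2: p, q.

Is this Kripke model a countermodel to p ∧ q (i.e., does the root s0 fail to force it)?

Yes

s0 ⊮ p ∧ q since s0 fails p.
So the root s0 does not force p ∧ q; the model is a countermodel.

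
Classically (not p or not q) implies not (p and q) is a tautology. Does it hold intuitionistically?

This is a constructively valid De Morgan direction (disjunction of negations to negated conjunction), which is intuitionistically derivable.
If not p holds at a world then no accessible world forces p, hence none forces p and q; likewise for not q.

Yes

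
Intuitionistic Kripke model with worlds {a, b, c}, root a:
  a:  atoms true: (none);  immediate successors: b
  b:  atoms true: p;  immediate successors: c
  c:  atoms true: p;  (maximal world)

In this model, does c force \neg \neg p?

Yes

c \Vdash \neg \neg p: no world accessible from c forces \neg p.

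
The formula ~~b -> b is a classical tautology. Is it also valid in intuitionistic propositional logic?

No

This is double-negation elimination, which is not intuitionistically valid.
A Kripke countermodel: worlds w0, w1; order generated by w0 <= w1; atoms true at each world — w0:{}; w1:{b}.
w0 ||-/- ~~b -> b: already at w0 itself, w0 ||- ~~b but w0 ||-/- b.
w0 lacks atom b, so w0 ||-/- b.
So the root w0 does not force the formula.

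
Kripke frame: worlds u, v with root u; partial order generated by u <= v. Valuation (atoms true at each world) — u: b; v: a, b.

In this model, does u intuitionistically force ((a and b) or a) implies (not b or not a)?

No

u does not force ((a and b) or a) implies (not b or not a): at the accessible world v, v forces (a and b) or a but v does not force not b or not a.
v does not force not b or not a: neither disjunct is forced at v.
v does not force not b since v is accessible from v and v forces b.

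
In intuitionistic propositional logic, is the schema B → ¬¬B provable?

This is double-negation introduction, which is intuitionistically derivable.
If a world forces B then every accessible world forces B (persistence), so none forces ¬B; hence ¬¬B.

Yes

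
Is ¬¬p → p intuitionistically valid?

This is double-negation elimination, which is not intuitionistically valid.
A Kripke countermodel: worlds w0, w1; order generated by w0 ≤ w1; atoms true at each world — w0:{}; w1:{p}.
w0 ⊮ ¬¬p → p: already at w0 itself, w0 ⊩ ¬¬p but w0 ⊮ p.
w0 lacks atom p, so w0 ⊮ p.
So the root w0 does not force the formula.

No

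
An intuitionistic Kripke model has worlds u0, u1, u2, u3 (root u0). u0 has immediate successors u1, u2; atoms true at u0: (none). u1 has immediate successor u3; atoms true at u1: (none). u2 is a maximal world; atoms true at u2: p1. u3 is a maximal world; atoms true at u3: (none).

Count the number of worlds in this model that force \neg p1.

u0: does not force it — u0 \nVdash \neg p1 since u2 is accessible from u0 and u2 \Vdash p1.
u1: forces it.
u2: does not force it — u2 \nVdash \neg p1 since u2 is accessible from u2 and u2 \Vdash p1.
u3: forces it.
Worlds forcing the formula: {u1, u3}.

2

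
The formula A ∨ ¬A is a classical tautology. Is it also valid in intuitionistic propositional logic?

No

This is the law of excluded middle, which is not intuitionistically valid.
A Kripke countermodel: worlds w0, w1; order generated by w0 ≤ w1; atoms true at each world — w0:{}; w1:{A}.
w0 ⊮ A ∨ ¬A: neither disjunct is forced at w0.
w0 lacks atom A, so w0 ⊮ A.
So the root w0 does not force the formula.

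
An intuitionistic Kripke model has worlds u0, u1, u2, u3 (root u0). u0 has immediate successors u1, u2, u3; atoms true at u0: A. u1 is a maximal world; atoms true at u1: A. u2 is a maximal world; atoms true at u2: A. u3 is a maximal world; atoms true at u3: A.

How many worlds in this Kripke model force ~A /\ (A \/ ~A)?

u0: does not force it — u0 ||-/- ~A /\ (A \/ ~A) since u0 fails ~A.
u1: does not force it.
u2: does not force it.
u3: does not force it.
Worlds forcing the formula: { }.

0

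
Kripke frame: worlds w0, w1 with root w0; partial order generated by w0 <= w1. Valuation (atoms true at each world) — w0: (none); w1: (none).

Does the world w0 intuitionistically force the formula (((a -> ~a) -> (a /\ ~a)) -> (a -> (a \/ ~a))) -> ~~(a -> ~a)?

Yes

w0 ||- (((a -> ~a) -> (a /\ ~a)) -> (a -> (a \/ ~a))) -> ~~(a -> ~a): every world accessible from w0 that forces ((a -> ~a) -> (a /\ ~a)) -> (a -> (a \/ ~a)) (namely w0, w1) also forces ~~(a -> ~a).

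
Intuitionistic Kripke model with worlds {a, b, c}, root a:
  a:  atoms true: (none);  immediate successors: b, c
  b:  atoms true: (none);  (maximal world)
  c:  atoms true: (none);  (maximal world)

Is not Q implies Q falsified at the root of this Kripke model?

Yes

a does not force not Q implies Q: already at a itself, a forces not Q but a does not force Q.
a lacks atom Q, so a does not force Q.
So the root a does not force not Q implies Q; the model is a countermodel.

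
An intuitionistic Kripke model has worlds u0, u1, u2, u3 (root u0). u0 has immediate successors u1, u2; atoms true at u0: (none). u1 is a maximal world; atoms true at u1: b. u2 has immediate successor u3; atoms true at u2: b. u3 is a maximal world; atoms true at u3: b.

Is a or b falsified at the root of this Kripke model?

u0 does not force a or b: neither disjunct is forced at u0.
u0 lacks atom a, so u0 does not force a.
So the root u0 does not force a or b; the model is a countermodel.

Yes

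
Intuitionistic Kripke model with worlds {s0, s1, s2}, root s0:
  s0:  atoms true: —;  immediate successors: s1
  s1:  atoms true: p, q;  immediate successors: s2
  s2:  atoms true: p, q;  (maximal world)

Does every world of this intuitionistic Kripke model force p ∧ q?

Not every world: s0 ⊮ p ∧ q.
s0 ⊮ p ∧ q since s0 fails p.

No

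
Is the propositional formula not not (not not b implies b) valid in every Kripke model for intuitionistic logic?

Yes

This is the double negation of double-negation elimination, which is intuitionistically derivable.
By Glivenko's theorem the double negation of any classical propositional tautology is intuitionistically provable; not not b implies b is classically a tautology.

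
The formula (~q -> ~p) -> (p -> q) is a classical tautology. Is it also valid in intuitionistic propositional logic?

No

This is the converse of contraposition, which is not intuitionistically valid.
A Kripke countermodel: worlds u0, u1; order generated by u0 <= u1; atoms true at each world — u0:{p}; u1:{p,q}.
u0 ||-/- (~q -> ~p) -> (p -> q): already at u0 itself, u0 ||- ~q -> ~p but u0 ||-/- p -> q.
u0 ||-/- p -> q: already at u0 itself, u0 ||- p but u0 ||-/- q.
u0 lacks atom q, so u0 ||-/- q.
So the root u0 does not force the formula.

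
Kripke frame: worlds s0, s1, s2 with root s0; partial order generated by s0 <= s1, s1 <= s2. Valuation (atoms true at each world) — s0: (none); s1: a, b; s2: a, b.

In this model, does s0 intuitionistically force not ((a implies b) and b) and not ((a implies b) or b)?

No

s0 does not force not ((a implies b) and b) and not ((a implies b) or b) since s0 fails not ((a implies b) and b).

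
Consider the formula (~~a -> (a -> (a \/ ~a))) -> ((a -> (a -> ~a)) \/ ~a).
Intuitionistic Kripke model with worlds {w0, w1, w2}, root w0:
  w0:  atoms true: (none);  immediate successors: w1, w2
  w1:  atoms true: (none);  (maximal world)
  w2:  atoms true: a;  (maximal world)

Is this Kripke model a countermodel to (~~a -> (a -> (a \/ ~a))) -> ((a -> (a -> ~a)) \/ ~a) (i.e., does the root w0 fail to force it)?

w0 ||-/- (~~a -> (a -> (a \/ ~a))) -> ((a -> (a -> ~a)) \/ ~a): already at w0 itself, w0 ||- ~~a -> (a -> (a \/ ~a)) but w0 ||-/- (a -> (a -> ~a)) \/ ~a.
w0 ||-/- (a -> (a -> ~a)) \/ ~a: neither disjunct is forced at w0.
w0 ||-/- a -> (a -> ~a): at the accessible world w2, w2 ||- a but w2 ||-/- a -> ~a.
w2 ||-/- a -> ~a: already at w2 itself, w2 ||- a but w2 ||-/- ~a.
w2 ||-/- ~a since w2 is accessible from w2 and w2 ||- a.
So the root w0 does not force (~~a -> (a -> (a \/ ~a))) -> ((a -> (a -> ~a)) \/ ~a); the model is a countermodel.

Yes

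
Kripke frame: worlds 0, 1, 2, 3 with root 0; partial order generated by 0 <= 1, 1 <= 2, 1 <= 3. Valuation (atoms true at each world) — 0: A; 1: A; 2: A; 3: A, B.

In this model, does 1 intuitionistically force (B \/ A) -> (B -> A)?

Yes

1 ||- (B \/ A) -> (B -> A): every world accessible from 1 that forces B \/ A (namely 1, 2, 3) also forces B -> A.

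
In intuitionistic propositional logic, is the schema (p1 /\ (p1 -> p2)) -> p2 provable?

This is modus ponens in implicational form, which is intuitionistically derivable.
If a world forces p1 and p1 -> p2, then applying the implication at that world (which is accessible from itself) gives p2.

Yes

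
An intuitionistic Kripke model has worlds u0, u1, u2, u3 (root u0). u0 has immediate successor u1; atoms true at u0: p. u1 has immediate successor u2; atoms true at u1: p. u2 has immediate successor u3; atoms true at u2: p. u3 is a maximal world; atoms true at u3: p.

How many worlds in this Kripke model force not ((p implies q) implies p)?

0

u0: does not force it — u0 does not force not ((p implies q) implies p) since u0 is accessible from u0 and u0 forces (p implies q) implies p.
u1: does not force it.
u2: does not force it.
u3: does not force it.
Worlds forcing the formula: { }.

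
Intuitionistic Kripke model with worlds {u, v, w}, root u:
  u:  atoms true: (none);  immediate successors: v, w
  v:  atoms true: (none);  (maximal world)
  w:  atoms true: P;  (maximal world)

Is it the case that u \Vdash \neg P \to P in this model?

No

u \nVdash \neg P \to P: at the accessible world v, v \Vdash \neg P but v \nVdash P.
v lacks atom P, so v \nVdash P.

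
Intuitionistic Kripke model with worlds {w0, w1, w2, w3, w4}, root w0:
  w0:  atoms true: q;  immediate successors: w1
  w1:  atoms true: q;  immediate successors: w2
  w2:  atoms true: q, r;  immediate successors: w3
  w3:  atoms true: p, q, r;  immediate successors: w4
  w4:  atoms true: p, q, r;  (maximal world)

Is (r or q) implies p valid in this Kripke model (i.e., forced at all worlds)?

Not every world: w0 does not force (r or q) implies p.
w0 does not force (r or q) implies p: already at w0 itself, w0 forces r or q but w0 does not force p.
w0 lacks atom p, so w0 does not force p.

No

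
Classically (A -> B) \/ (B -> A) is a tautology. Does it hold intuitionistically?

No

This is the Gödel–Dummett linearity axiom, which is not intuitionistically valid.
A Kripke countermodel: worlds u, v, w; order generated by u <= v, u <= w; atoms true at each world — u:{}; v:{A}; w:{B}.
u ||-/- (A -> B) \/ (B -> A): neither disjunct is forced at u.
u ||-/- A -> B: at the accessible world v, v ||- A but v ||-/- B.
v lacks atom B, so v ||-/- B.
So the root u does not force the formula.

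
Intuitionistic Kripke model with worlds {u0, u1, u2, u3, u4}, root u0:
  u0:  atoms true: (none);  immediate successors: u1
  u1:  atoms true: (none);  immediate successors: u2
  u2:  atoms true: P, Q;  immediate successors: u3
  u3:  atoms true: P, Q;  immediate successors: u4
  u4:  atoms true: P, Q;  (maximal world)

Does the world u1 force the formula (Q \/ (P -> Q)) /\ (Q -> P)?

Yes

u1 ||- (Q \/ (P -> Q)) /\ (Q -> P) since u1 forces both conjuncts.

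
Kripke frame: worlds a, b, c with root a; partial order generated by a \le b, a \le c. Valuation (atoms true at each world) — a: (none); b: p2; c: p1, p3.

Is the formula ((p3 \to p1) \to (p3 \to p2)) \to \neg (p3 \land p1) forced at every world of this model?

Yes

a \Vdash ((p3 \to p1) \to (p3 \to p2)) \to \neg (p3 \land p1): every world accessible from a that forces (p3 \to p1) \to (p3 \to p2) (namely b) also forces \neg (p3 \land p1).
Since the root a forces ((p3 \to p1) \to (p3 \to p2)) \to \neg (p3 \land p1) and forcing is persistent (monotone upward), every world forces it.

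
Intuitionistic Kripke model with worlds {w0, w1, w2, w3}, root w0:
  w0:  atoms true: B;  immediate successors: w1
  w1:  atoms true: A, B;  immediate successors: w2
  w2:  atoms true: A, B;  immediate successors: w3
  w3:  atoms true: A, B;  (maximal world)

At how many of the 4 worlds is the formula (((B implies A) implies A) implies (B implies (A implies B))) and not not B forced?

w0: forces it.
w1: forces it.
w2: forces it.
w3: forces it.
Worlds forcing the formula: {w0, w1, w2, w3}.

4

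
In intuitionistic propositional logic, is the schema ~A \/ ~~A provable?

No

This is the weak law of excluded middle, which is not intuitionistically valid.
A Kripke countermodel: worlds u0, u1, u2; order generated by u0 <= u1, u0 <= u2; atoms true at each world — u0:{}; u1:{A}; u2:{}.
u0 ||-/- ~A \/ ~~A: neither disjunct is forced at u0.
u0 ||-/- ~A since u1 is accessible from u0 and u1 ||- A.
So the root u0 does not force the formula.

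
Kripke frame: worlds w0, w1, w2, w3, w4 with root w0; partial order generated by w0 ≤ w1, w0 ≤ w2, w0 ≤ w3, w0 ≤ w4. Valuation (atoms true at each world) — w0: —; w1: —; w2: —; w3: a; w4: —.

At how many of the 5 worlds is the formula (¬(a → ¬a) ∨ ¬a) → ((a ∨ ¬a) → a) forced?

w0: does not force it — w0 ⊮ (¬(a → ¬a) ∨ ¬a) → ((a ∨ ¬a) → a): at the accessible world w1, w1 ⊩ ¬(a → ¬a) ∨ ¬a but w1 ⊮ (a ∨ ¬a) → a.
w1: does not force it.
w2: does not force it.
w3: forces it.
w4: does not force it.
Worlds forcing the formula: {w3}.

1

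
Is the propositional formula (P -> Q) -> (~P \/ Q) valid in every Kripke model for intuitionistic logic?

This is the material-implication-as-disjunction principle, which is not intuitionistically valid.
A Kripke countermodel: worlds w0, w1; order generated by w0 <= w1; atoms true at each world — w0:{}; w1:{P,Q}.
w0 ||-/- (P -> Q) -> (~P \/ Q): already at w0 itself, w0 ||- P -> Q but w0 ||-/- ~P \/ Q.
w0 ||-/- ~P \/ Q: neither disjunct is forced at w0.
w0 ||-/- ~P since w1 is accessible from w0 and w1 ||- P.
So the root w0 does not force the formula.

No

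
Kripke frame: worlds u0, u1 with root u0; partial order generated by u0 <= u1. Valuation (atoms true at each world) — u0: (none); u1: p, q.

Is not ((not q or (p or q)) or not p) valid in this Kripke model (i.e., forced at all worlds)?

No

Not every world: u0 does not force not ((not q or (p or q)) or not p).
u0 does not force not ((not q or (p or q)) or not p) since u1 is accessible from u0 and u1 forces (not q or (p or q)) or not p.
u1 forces (not q or (p or q)) or not p via the disjunct not q or (p or q).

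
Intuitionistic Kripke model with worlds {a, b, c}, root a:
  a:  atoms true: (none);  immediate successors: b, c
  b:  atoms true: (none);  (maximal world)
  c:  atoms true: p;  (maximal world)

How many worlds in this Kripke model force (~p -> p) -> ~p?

1

a: does not force it — a ||-/- (~p -> p) -> ~p: at the accessible world c, c ||- ~p -> p but c ||-/- ~p.
b: forces it.
c: does not force it — c ||-/- (~p -> p) -> ~p: already at c itself, c ||- ~p -> p but c ||-/- ~p.
Worlds forcing the formula: {b}.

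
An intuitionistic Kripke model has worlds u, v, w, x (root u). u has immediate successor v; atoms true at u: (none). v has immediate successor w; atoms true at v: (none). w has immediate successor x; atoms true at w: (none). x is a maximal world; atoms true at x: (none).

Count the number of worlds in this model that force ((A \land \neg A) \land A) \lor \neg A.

u: forces it.
v: forces it.
w: forces it.
x: forces it.
Worlds forcing the formula: {u, v, w, x}.

4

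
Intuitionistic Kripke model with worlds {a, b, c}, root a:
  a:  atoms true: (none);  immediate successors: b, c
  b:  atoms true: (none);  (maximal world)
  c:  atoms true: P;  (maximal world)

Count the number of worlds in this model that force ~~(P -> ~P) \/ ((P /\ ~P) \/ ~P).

1

a: does not force it — a ||-/- ~~(P -> ~P) \/ ((P /\ ~P) \/ ~P): neither disjunct is forced at a.
b: forces it.
c: does not force it.
Worlds forcing the formula: {b}.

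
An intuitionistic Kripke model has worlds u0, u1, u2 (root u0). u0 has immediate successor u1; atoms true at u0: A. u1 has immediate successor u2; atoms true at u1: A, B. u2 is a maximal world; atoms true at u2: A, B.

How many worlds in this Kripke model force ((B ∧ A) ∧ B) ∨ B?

u0: does not force it — u0 ⊮ ((B ∧ A) ∧ B) ∨ B: neither disjunct is forced at u0.
u1: forces it.
u2: forces it.
Worlds forcing the formula: {u1, u2}.

2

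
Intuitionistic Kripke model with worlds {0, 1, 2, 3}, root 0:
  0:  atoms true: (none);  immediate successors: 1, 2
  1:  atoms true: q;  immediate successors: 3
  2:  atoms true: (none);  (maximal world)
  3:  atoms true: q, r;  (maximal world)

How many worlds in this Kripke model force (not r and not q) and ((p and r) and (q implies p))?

0: does not force it — 0 does not force (not r and not q) and ((p and r) and (q implies p)) since 0 fails not r and not q.
1: does not force it — 1 does not force (not r and not q) and ((p and r) and (q implies p)) since 1 fails not r and not q.
2: does not force it.
3: does not force it.
Worlds forcing the formula: { }.

0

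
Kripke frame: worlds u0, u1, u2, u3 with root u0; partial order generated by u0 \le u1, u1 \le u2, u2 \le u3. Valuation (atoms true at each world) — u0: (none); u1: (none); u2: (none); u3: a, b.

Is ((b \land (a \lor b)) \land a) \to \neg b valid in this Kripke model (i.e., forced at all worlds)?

No

Not every world: u0 \nVdash ((b \land (a \lor b)) \land a) \to \neg b.
u0 \nVdash ((b \land (a \lor b)) \land a) \to \neg b: at the accessible world u3, u3 \Vdash (b \land (a \lor b)) \land a but u3 \nVdash \neg b.
u3 \nVdash \neg b since u3 is accessible from u3 and u3 \Vdash b.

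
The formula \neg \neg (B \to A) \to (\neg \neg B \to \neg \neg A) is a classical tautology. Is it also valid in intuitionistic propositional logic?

This is the distribution of double negation over implication, which is intuitionistically derivable.
Assume \neg \neg (B \to A) and \neg \neg B; suppose \neg A. Then B \to A would give \neg B (by contraposition), contradicting \neg \neg B; so \neg (B \to A), contradicting \neg \neg (B \to A). Hence \neg \neg A.

Yes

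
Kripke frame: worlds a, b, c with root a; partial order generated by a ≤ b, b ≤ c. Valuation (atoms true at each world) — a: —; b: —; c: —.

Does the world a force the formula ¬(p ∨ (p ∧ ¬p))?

Yes

a ⊩ ¬(p ∨ (p ∧ ¬p)): no world accessible from a forces p ∨ (p ∧ ¬p).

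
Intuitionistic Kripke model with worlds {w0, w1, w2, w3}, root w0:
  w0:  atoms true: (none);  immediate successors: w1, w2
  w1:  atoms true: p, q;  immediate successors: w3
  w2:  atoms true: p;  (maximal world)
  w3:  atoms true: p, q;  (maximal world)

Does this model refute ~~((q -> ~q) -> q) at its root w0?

Yes

w0 ||-/- ~~((q -> ~q) -> q) since w2 is accessible from w0 and w2 ||- ~((q -> ~q) -> q).
w2 ||- ~((q -> ~q) -> q): no world accessible from w2 forces (q -> ~q) -> q.
So the root w0 does not force ~~((q -> ~q) -> q); the model is a countermodel.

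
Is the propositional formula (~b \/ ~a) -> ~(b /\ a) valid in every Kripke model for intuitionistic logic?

This is a constructively valid De Morgan direction (disjunction of negations to negated conjunction), which is intuitionistically derivable.
If ~b holds at a world then no accessible world forces b, hence none forces b /\ a; likewise for ~a.

Yes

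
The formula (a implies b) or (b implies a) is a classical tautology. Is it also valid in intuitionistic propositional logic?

No

This is the Gödel–Dummett linearity axiom, which is not intuitionistically valid.
A Kripke countermodel: worlds u0, u1, u2; order generated by u0 <= u1, u0 <= u2; atoms true at each world — u0:{}; u1:{a}; u2:{b}.
u0 does not force (a implies b) or (b implies a): neither disjunct is forced at u0.
u0 does not force a implies b: at the accessible world u1, u1 forces a but u1 does not force b.
u1 lacks atom b, so u1 does not force b.
So the root u0 does not force the formula.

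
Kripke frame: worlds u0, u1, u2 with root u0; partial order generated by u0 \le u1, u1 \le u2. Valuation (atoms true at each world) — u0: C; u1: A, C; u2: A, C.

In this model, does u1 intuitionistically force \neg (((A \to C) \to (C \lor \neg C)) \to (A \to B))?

Yes

u1 \Vdash \neg (((A \to C) \to (C \lor \neg C)) \to (A \to B)): no world accessible from u1 forces ((A \to C) \to (C \lor \neg C)) \to (A \to B).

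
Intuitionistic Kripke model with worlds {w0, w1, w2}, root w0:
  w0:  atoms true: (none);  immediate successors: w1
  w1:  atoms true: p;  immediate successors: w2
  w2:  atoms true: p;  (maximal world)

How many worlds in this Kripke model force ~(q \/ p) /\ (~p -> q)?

0

w0: does not force it — w0 ||-/- ~(q \/ p) /\ (~p -> q) since w0 fails ~(q \/ p).
w1: does not force it.
w2: does not force it.
Worlds forcing the formula: { }.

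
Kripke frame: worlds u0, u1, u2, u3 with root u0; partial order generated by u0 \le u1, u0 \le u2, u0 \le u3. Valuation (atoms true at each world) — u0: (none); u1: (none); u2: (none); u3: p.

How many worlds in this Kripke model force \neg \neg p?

1

u0: does not force it — u0 \nVdash \neg \neg p since u1 is accessible from u0 and u1 \Vdash \neg p.
u1: does not force it.
u2: does not force it.
u3: forces it.
Worlds forcing the formula: {u3}.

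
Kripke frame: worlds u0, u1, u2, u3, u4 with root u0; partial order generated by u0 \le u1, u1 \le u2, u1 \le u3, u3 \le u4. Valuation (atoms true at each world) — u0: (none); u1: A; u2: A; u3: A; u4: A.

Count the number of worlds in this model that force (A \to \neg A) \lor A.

4

u0: does not force it — u0 \nVdash (A \to \neg A) \lor A: neither disjunct is forced at u0.
u1: forces it.
u2: forces it.
u3: forces it.
u4: forces it.
Worlds forcing the formula: {u1, u2, u3, u4}.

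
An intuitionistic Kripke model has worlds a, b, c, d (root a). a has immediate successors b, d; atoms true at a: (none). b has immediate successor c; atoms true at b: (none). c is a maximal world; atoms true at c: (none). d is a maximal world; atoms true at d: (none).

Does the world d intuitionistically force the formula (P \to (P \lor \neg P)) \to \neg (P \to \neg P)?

d \nVdash (P \to (P \lor \neg P)) \to \neg (P \to \neg P): already at d itself, d \Vdash P \to (P \lor \neg P) but d \nVdash \neg (P \to \neg P).
d \nVdash \neg (P \to \neg P) since d is accessible from d and d \Vdash P \to \neg P.
d \Vdash P \to \neg P vacuously: no world accessible from d forces the antecedent P.

No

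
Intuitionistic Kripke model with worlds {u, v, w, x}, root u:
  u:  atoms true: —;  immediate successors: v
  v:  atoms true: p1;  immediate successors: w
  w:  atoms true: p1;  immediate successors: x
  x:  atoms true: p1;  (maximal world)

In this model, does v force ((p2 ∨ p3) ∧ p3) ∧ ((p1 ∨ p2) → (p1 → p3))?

v ⊮ ((p2 ∨ p3) ∧ p3) ∧ ((p1 ∨ p2) → (p1 → p3)) since v fails (p2 ∨ p3) ∧ p3.

No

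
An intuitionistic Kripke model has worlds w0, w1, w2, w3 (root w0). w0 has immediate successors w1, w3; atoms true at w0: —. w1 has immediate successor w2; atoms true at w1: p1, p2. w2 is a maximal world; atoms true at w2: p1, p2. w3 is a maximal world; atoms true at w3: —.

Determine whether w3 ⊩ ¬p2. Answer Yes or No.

w3 ⊩ ¬p2: no world accessible from w3 forces p2.

Yes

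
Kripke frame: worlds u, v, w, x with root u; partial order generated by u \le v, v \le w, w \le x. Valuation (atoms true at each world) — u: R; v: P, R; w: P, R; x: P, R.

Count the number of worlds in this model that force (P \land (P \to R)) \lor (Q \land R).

u: does not force it — u \nVdash (P \land (P \to R)) \lor (Q \land R): neither disjunct is forced at u.
v: forces it.
w: forces it.
x: forces it.
Worlds forcing the formula: {v, w, x}.

3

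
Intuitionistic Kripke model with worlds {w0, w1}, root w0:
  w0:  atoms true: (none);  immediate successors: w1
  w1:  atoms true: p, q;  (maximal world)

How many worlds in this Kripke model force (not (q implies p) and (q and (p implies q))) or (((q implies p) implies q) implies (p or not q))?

w0: forces it.
w1: forces it.
Worlds forcing the formula: {w0, w1}.

2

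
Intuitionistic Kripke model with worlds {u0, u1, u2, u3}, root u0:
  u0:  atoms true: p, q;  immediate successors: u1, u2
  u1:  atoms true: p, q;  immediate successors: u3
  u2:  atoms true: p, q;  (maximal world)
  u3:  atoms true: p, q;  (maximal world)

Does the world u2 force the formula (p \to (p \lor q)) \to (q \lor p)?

u2 \Vdash (p \to (p \lor q)) \to (q \lor p): every world accessible from u2 that forces p \to (p \lor q) (namely u2) also forces q \lor p.

Yes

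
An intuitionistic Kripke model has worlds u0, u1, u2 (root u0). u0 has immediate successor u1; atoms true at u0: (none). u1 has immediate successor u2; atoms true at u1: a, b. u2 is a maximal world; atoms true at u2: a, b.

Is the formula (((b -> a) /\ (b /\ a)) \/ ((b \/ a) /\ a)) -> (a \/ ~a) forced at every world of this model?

Yes

u0 ||- (((b -> a) /\ (b /\ a)) \/ ((b \/ a) /\ a)) -> (a \/ ~a): every world accessible from u0 that forces ((b -> a) /\ (b /\ a)) \/ ((b \/ a) /\ a) (namely u1, u2) also forces a \/ ~a.
Since the root u0 forces (((b -> a) /\ (b /\ a)) \/ ((b \/ a) /\ a)) -> (a \/ ~a) and forcing is persistent (monotone upward), every world forces it.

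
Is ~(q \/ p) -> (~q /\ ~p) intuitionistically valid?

Yes

This is a constructively valid De Morgan direction (negated disjunction to conjunction of negations), which is intuitionistically derivable.
From ~(q \/ p): if q held then q \/ p would, contradiction — so ~q; similarly ~p.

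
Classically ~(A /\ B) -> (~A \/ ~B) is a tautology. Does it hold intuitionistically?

No

This is the constructively invalid direction of De Morgan's law for conjunction, which is not intuitionistically valid.
A Kripke countermodel: worlds u, v, w; order generated by u <= v, u <= w; atoms true at each world — u:{}; v:{A}; w:{B}.
u ||-/- ~(A /\ B) -> (~A \/ ~B): already at u itself, u ||- ~(A /\ B) but u ||-/- ~A \/ ~B.
u ||-/- ~A \/ ~B: neither disjunct is forced at u.
u ||-/- ~A since v is accessible from u and v ||- A.
So the root u does not force the formula.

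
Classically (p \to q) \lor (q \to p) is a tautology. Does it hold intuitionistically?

This is the Gödel–Dummett linearity axiom, which is not intuitionistically valid.
A Kripke countermodel: worlds w0, w1, w2; order generated by w0 \le w1, w0 \le w2; atoms true at each world — w0:{}; w1:{p}; w2:{q}.
w0 \nVdash (p \to q) \lor (q \to p): neither disjunct is forced at w0.
w0 \nVdash p \to q: at the accessible world w1, w1 \Vdash p but w1 \nVdash q.
w1 lacks atom q, so w1 \nVdash q.
So the root w0 does not force the formula.

No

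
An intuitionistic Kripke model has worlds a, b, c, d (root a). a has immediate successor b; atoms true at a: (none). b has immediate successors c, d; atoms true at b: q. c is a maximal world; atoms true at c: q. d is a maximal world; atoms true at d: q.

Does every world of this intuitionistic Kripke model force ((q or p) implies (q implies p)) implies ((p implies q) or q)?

a forces ((q or p) implies (q implies p)) implies ((p implies q) or q) vacuously: no world accessible from a forces the antecedent (q or p) implies (q implies p).
Since the root a forces ((q or p) implies (q implies p)) implies ((p implies q) or q) and forcing is persistent (monotone upward), every world forces it.

Yes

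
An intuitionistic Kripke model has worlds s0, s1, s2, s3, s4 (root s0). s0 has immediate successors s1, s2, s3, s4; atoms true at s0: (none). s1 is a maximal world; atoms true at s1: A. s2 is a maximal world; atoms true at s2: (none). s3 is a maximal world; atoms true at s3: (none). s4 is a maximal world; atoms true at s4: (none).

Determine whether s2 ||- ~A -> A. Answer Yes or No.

No

s2 ||-/- ~A -> A: already at s2 itself, s2 ||- ~A but s2 ||-/- A.
s2 lacks atom A, so s2 ||-/- A.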